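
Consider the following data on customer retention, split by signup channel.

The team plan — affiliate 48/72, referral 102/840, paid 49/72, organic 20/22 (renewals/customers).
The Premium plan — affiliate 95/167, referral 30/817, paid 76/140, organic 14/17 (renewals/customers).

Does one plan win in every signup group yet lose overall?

No

Affiliate: the team plan 48/72 = 66.7%, the Premium plan 95/167 = 56.9% → the team plan
Referral: the team plan 102/840 = 12.1%, the Premium plan 30/817 = 3.7% → the team plan
Paid: the team plan 49/72 = 68.1%, the Premium plan 76/140 = 54.3% → the team plan
Organic: the team plan 20/22 = 90.9%, the Premium plan 14/17 = 82.4% → the team plan
Overall: the team plan 219/1006 = 21.8%, the Premium plan 215/1141 = 18.8% → the team plan
The team plan wins overall and in every signup group — no reversal.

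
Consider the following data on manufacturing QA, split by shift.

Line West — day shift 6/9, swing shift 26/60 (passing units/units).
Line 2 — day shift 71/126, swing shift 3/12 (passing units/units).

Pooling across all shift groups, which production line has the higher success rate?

Line 2

Day shift: Line West 6/9 = 66.7%, Line 2 71/126 = 56.3% → Line West
Swing shift: Line West 26/60 = 43.3%, Line 2 3/12 = 25.0% → Line West
Overall: Line West 32/69 = 46.4%, Line 2 74/138 = 53.6% → Line 2
(Line West wins every shift group but Line 2 wins overall — Line West's units skew toward the low-rate swing shift group.)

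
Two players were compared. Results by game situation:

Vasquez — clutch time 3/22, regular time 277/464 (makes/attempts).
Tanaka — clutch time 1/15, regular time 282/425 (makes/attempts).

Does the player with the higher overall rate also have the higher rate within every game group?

No

Clutch time: Vasquez 3/22 = 13.6%, Tanaka 1/15 = 6.7% → Vasquez
Regular time: Vasquez 277/464 = 59.7%, Tanaka 282/425 = 66.4% → Tanaka
Overall: Vasquez 280/486 = 57.6%, Tanaka 283/440 = 64.3% → Tanaka
Neither sweeps: Vasquez wins 1 of 2 groups, Tanaka wins 1. Tanaka wins overall but not every group — no Simpson reversal.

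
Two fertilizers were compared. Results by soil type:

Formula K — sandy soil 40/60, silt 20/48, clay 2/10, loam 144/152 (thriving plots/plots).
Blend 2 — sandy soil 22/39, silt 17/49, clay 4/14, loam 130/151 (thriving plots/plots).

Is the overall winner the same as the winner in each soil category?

No

Sandy soil: Formula K 40/60 = 66.7%, Blend 2 22/39 = 56.4% → Formula K
Silt: Formula K 20/48 = 41.7%, Blend 2 17/49 = 34.7% → Formula K
Clay: Formula K 2/10 = 20.0%, Blend 2 4/14 = 28.6% → Blend 2
Loam: Formula K 144/152 = 94.7%, Blend 2 130/151 = 86.1% → Formula K
Overall: Formula K 206/270 = 76.3%, Blend 2 173/253 = 68.4% → Formula K
Neither sweeps: Formula K wins 3 of 4 groups, Blend 2 wins 1. Formula K wins overall but not every group — no Simpson reversal.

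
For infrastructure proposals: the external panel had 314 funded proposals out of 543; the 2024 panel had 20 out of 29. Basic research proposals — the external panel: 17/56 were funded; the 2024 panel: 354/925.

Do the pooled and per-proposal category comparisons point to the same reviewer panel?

No

Infrastructure: the external panel 314/543 = 57.8%, the 2024 panel 20/29 = 69.0% → the 2024 panel
Basic research: the external panel 17/56 = 30.4%, the 2024 panel 354/925 = 38.3% → the 2024 panel
Overall: the external panel 331/599 = 55.3%, the 2024 panel 374/954 = 39.2% → the external panel
The 2024 panel wins each proposal group but the external panel wins overall — the comparison reverses. The 2024 panel's proposals skew toward basic research, which has a lower base rate.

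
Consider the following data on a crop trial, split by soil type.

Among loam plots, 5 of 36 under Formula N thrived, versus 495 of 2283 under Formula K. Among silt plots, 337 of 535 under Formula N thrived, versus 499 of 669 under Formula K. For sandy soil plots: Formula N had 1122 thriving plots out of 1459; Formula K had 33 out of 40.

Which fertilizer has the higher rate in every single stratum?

Loam: Formula N 5/36 = 13.9%, Formula K 495/2283 = 21.7% → Formula K
Silt: Formula N 337/535 = 63.0%, Formula K 499/669 = 74.6% → Formula K
Sandy soil: Formula N 1122/1459 = 76.9%, Formula K 33/40 = 82.5% → Formula K
Formula K has the higher rate in all 3 groups.

Formula K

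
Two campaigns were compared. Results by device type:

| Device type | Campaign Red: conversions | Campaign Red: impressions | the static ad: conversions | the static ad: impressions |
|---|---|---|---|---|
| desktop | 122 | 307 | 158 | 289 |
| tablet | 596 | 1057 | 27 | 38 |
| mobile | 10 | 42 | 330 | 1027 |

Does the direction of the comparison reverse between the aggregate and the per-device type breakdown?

Desktop: Campaign Red 122/307 = 39.7%, the static ad 158/289 = 54.7% → the static ad
Tablet: Campaign Red 596/1057 = 56.4%, the static ad 27/38 = 71.1% → the static ad
Mobile: Campaign Red 10/42 = 23.8%, the static ad 330/1027 = 32.1% → the static ad
Overall: Campaign Red 728/1406 = 51.8%, the static ad 515/1354 = 38.0% → Campaign Red
The static ad wins each device group but Campaign Red wins overall — the comparison reverses. The static ad's impressions skew toward mobile, which has a lower base rate.

Yes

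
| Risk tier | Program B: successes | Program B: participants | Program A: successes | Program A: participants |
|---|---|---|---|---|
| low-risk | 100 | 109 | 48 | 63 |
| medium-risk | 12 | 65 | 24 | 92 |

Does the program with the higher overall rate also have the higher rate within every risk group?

No

Low-risk: Program B 100/109 = 91.7%, Program A 48/63 = 76.2% → Program B
Medium-risk: Program B 12/65 = 18.5%, Program A 24/92 = 26.1% → Program A
Overall: Program B 112/174 = 64.4%, Program A 72/155 = 46.5% → Program B
Neither sweeps: Program B wins 1 of 2 groups, Program A wins 1. Program B wins overall but not every group — no Simpson reversal.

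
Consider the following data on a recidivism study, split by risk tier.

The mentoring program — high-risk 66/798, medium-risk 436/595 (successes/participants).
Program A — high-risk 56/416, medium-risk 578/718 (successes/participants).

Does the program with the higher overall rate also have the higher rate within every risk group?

Yes

High-risk: the mentoring program 66/798 = 8.3%, Program A 56/416 = 13.5% → Program A
Medium-risk: the mentoring program 436/595 = 73.3%, Program A 578/718 = 80.5% → Program A
Overall: the mentoring program 502/1393 = 36.0%, Program A 634/1134 = 55.9% → Program A
Program A wins overall and in every risk group — no reversal.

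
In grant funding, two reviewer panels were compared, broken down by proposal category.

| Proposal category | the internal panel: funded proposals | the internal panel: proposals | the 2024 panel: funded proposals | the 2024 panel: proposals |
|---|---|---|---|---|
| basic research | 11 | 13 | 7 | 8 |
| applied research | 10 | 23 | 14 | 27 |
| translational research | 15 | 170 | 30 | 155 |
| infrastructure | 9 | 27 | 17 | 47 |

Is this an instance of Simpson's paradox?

Basic research: the internal panel 11/13 = 84.6%, the 2024 panel 7/8 = 87.5% → the 2024 panel
Applied research: the internal panel 10/23 = 43.5%, the 2024 panel 14/27 = 51.9% → the 2024 panel
Translational research: the internal panel 15/170 = 8.8%, the 2024 panel 30/155 = 19.4% → the 2024 panel
Infrastructure: the internal panel 9/27 = 33.3%, the 2024 panel 17/47 = 36.2% → the 2024 panel
Overall: the internal panel 45/233 = 19.3%, the 2024 panel 68/237 = 28.7% → the 2024 panel
The 2024 panel wins overall and in every proposal group — no reversal.

No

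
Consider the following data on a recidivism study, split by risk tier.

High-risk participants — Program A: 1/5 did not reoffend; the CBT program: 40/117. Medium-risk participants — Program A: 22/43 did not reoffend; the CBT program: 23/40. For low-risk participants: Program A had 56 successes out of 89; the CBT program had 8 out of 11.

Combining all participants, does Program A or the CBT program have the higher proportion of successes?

Program A

High-risk: Program A 1/5 = 20.0%, the CBT program 40/117 = 34.2% → the CBT program
Medium-risk: Program A 22/43 = 51.2%, the CBT program 23/40 = 57.5% → the CBT program
Low-risk: Program A 56/89 = 62.9%, the CBT program 8/11 = 72.7% → the CBT program
Overall: Program A 79/137 = 57.7%, the CBT program 71/168 = 42.3% → Program A
(The CBT program wins every risk group but Program A wins overall — the CBT program's participants skew toward the low-rate high-risk group.)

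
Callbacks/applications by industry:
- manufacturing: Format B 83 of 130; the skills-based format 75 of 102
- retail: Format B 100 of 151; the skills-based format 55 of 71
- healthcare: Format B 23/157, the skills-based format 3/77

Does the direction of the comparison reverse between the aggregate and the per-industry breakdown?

No

Manufacturing: Format B 83/130 = 63.8%, the skills-based format 75/102 = 73.5% → the skills-based format
Retail: Format B 100/151 = 66.2%, the skills-based format 55/71 = 77.5% → the skills-based format
Healthcare: Format B 23/157 = 14.6%, the skills-based format 3/77 = 3.9% → Format B
Overall: Format B 206/438 = 47.0%, the skills-based format 133/250 = 53.2% → the skills-based format
Neither sweeps: Format B wins 1 of 3 groups, the skills-based format wins 2. The skills-based format wins overall but not every group — no Simpson reversal.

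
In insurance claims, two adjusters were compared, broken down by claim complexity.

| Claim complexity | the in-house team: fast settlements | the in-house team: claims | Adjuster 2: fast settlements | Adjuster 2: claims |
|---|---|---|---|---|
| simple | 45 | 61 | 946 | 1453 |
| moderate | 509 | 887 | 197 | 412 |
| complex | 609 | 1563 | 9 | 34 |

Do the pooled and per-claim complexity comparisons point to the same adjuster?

No

Simple: the in-house team 45/61 = 73.8%, Adjuster 2 946/1453 = 65.1% → the in-house team
Moderate: the in-house team 509/887 = 57.4%, Adjuster 2 197/412 = 47.8% → the in-house team
Complex: the in-house team 609/1563 = 39.0%, Adjuster 2 9/34 = 26.5% → the in-house team
Overall: the in-house team 1163/2511 = 46.3%, Adjuster 2 1152/1899 = 60.7% → Adjuster 2
The in-house team wins each claim group but Adjuster 2 wins overall — the comparison reverses. The in-house team's claims skew toward complex, which has a lower base rate.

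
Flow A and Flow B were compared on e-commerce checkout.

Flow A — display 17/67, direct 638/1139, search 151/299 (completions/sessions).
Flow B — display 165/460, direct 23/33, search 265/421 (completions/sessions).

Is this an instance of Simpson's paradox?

Yes

Display: Flow A 17/67 = 25.4%, Flow B 165/460 = 35.9% → Flow B
Direct: Flow A 638/1139 = 56.0%, Flow B 23/33 = 69.7% → Flow B
Search: Flow A 151/299 = 50.5%, Flow B 265/421 = 62.9% → Flow B
Overall: Flow A 806/1505 = 53.6%, Flow B 453/914 = 49.6% → Flow A
Flow B wins each traffic group but Flow A wins overall — the comparison reverses. Flow B's sessions skew toward display, which has a lower base rate.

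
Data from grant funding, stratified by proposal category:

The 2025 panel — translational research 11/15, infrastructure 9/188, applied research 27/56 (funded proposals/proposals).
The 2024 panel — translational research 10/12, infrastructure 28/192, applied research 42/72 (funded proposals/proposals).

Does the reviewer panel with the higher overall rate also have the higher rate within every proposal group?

Translational research: the 2025 panel 11/15 = 73.3%, the 2024 panel 10/12 = 83.3% → the 2024 panel
Infrastructure: the 2025 panel 9/188 = 4.8%, the 2024 panel 28/192 = 14.6% → the 2024 panel
Applied research: the 2025 panel 27/56 = 48.2%, the 2024 panel 42/72 = 58.3% → the 2024 panel
Overall: the 2025 panel 47/259 = 18.1%, the 2024 panel 80/276 = 29.0% → the 2024 panel
The 2024 panel wins overall and in every proposal group — no reversal.

Yes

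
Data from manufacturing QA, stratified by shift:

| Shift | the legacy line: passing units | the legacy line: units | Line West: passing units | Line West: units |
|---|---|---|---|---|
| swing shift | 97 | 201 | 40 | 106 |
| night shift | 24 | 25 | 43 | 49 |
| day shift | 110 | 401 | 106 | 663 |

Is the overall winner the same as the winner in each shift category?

Swing shift: the legacy line 97/201 = 48.3%, Line West 40/106 = 37.7% → the legacy line
Night shift: the legacy line 24/25 = 96.0%, Line West 43/49 = 87.8% → the legacy line
Day shift: the legacy line 110/401 = 27.4%, Line West 106/663 = 16.0% → the legacy line
Overall: the legacy line 231/627 = 36.8%, Line West 189/818 = 23.1% → the legacy line
The legacy line wins overall and in every shift group — no reversal.

Yes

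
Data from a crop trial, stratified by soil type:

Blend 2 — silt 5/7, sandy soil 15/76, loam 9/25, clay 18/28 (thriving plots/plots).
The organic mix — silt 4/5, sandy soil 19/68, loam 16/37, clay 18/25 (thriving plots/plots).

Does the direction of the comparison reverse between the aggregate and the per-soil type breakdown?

No

Silt: Blend 2 5/7 = 71.4%, the organic mix 4/5 = 80.0% → the organic mix
Sandy soil: Blend 2 15/76 = 19.7%, the organic mix 19/68 = 27.9% → the organic mix
Loam: Blend 2 9/25 = 36.0%, the organic mix 16/37 = 43.2% → the organic mix
Clay: Blend 2 18/28 = 64.3%, the organic mix 18/25 = 72.0% → the organic mix
Overall: Blend 2 47/136 = 34.6%, the organic mix 57/135 = 42.2% → the organic mix
The organic mix wins overall and in every soil group — no reversal.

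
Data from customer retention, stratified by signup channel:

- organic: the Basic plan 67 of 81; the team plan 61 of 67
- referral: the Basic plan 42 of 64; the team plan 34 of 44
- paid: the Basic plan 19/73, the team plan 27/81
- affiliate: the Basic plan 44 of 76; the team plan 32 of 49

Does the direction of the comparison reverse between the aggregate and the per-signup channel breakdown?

No

Organic: the Basic plan 67/81 = 82.7%, the team plan 61/67 = 91.0% → the team plan
Referral: the Basic plan 42/64 = 65.6%, the team plan 34/44 = 77.3% → the team plan
Paid: the Basic plan 19/73 = 26.0%, the team plan 27/81 = 33.3% → the team plan
Affiliate: the Basic plan 44/76 = 57.9%, the team plan 32/49 = 65.3% → the team plan
Overall: the Basic plan 172/294 = 58.5%, the team plan 154/241 = 63.9% → the team plan
The team plan wins overall and in every signup group — no reversal.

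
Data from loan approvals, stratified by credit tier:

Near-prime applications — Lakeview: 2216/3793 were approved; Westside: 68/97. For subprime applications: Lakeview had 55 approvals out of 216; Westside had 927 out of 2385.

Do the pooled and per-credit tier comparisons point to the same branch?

No

Near-prime: Lakeview 2216/3793 = 58.4%, Westside 68/97 = 70.1% → Westside
Subprime: Lakeview 55/216 = 25.5%, Westside 927/2385 = 38.9% → Westside
Overall: Lakeview 2271/4009 = 56.6%, Westside 995/2482 = 40.1% → Lakeview
Westside wins each credit group but Lakeview wins overall — the comparison reverses. Westside's applications skew toward subprime, which has a lower base rate.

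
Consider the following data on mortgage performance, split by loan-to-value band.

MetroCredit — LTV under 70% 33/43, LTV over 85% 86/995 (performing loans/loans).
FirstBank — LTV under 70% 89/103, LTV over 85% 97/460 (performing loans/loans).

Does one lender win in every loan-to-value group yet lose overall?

No

LTV under 70%: MetroCredit 33/43 = 76.7%, FirstBank 89/103 = 86.4% → FirstBank
LTV over 85%: MetroCredit 86/995 = 8.6%, FirstBank 97/460 = 21.1% → FirstBank
Overall: MetroCredit 119/1038 = 11.5%, FirstBank 186/563 = 33.0% → FirstBank
FirstBank wins overall and in every loan-to-value group — no reversal.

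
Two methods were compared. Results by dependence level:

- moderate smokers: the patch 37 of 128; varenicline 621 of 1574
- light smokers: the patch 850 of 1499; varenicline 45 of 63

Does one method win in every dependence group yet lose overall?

Moderate smokers: the patch 37/128 = 28.9%, varenicline 621/1574 = 39.5% → varenicline
Light smokers: the patch 850/1499 = 56.7%, varenicline 45/63 = 71.4% → varenicline
Overall: the patch 887/1627 = 54.5%, varenicline 666/1637 = 40.7% → the patch
Varenicline wins each dependence group but the patch wins overall — the comparison reverses. Varenicline's participants skew toward moderate smokers, which has a lower base rate.

Yes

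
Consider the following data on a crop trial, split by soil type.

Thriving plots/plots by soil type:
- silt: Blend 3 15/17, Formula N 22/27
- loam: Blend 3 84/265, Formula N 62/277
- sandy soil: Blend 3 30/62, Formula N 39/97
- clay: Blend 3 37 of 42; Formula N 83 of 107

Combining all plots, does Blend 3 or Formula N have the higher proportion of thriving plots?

Blend 3

Silt: Blend 3 15/17 = 88.2%, Formula N 22/27 = 81.5% → Blend 3
Loam: Blend 3 84/265 = 31.7%, Formula N 62/277 = 22.4% → Blend 3
Sandy soil: Blend 3 30/62 = 48.4%, Formula N 39/97 = 40.2% → Blend 3
Clay: Blend 3 37/42 = 88.1%, Formula N 83/107 = 77.6% → Blend 3
Overall: Blend 3 166/386 = 43.0%, Formula N 206/508 = 40.6% → Blend 3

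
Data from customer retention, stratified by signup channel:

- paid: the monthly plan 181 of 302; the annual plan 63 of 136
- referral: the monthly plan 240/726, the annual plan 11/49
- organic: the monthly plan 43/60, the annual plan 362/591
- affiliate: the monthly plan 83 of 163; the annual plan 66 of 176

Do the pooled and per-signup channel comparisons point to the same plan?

Paid: the monthly plan 181/302 = 59.9%, the annual plan 63/136 = 46.3% → the monthly plan
Referral: the monthly plan 240/726 = 33.1%, the annual plan 11/49 = 22.4% → the monthly plan
Organic: the monthly plan 43/60 = 71.7%, the annual plan 362/591 = 61.3% → the monthly plan
Affiliate: the monthly plan 83/163 = 50.9%, the annual plan 66/176 = 37.5% → the monthly plan
Overall: the monthly plan 547/1251 = 43.7%, the annual plan 502/952 = 52.7% → the annual plan
The monthly plan wins each signup group but the annual plan wins overall — the comparison reverses. The monthly plan's customers skew toward referral, which has a lower base rate.

No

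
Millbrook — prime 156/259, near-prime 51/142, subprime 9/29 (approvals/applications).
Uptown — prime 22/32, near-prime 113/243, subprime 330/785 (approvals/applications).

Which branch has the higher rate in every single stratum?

Uptown

Prime: Millbrook 156/259 = 60.2%, Uptown 22/32 = 68.8% → Uptown
Near-prime: Millbrook 51/142 = 35.9%, Uptown 113/243 = 46.5% → Uptown
Subprime: Millbrook 9/29 = 31.0%, Uptown 330/785 = 42.0% → Uptown
Uptown has the higher rate in all 3 groups.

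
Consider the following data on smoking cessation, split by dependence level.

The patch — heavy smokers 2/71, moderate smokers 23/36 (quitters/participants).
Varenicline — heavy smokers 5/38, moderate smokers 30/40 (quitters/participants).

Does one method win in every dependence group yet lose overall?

No

Heavy smokers: the patch 2/71 = 2.8%, varenicline 5/38 = 13.2% → varenicline
Moderate smokers: the patch 23/36 = 63.9%, varenicline 30/40 = 75.0% → varenicline
Overall: the patch 25/107 = 23.4%, varenicline 35/78 = 44.9% → varenicline
Varenicline wins overall and in every dependence group — no reversal.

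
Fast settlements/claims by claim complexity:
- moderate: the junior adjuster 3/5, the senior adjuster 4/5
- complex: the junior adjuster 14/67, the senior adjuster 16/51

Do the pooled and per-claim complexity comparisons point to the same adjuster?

Moderate: the junior adjuster 3/5 = 60.0%, the senior adjuster 4/5 = 80.0% → the senior adjuster
Complex: the junior adjuster 14/67 = 20.9%, the senior adjuster 16/51 = 31.4% → the senior adjuster
Overall: the junior adjuster 17/72 = 23.6%, the senior adjuster 20/56 = 35.7% → the senior adjuster
The senior adjuster wins overall and in every claim group — no reversal.

Yes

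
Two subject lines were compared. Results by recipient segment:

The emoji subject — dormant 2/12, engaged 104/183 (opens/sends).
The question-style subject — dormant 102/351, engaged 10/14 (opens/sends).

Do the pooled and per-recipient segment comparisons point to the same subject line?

Dormant: the emoji subject 2/12 = 16.7%, the question-style subject 102/351 = 29.1% → the question-style subject
Engaged: the emoji subject 104/183 = 56.8%, the question-style subject 10/14 = 71.4% → the question-style subject
Overall: the emoji subject 106/195 = 54.4%, the question-style subject 112/365 = 30.7% → the emoji subject
The question-style subject wins each recipient group but the emoji subject wins overall — the comparison reverses. The question-style subject's sends skew toward dormant, which has a lower base rate.

No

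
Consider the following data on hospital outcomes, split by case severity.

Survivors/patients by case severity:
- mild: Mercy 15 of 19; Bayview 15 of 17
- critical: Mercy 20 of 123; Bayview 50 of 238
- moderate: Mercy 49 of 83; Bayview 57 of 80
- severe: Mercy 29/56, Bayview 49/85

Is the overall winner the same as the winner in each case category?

Mild: Mercy 15/19 = 78.9%, Bayview 15/17 = 88.2% → Bayview
Critical: Mercy 20/123 = 16.3%, Bayview 50/238 = 21.0% → Bayview
Moderate: Mercy 49/83 = 59.0%, Bayview 57/80 = 71.2% → Bayview
Severe: Mercy 29/56 = 51.8%, Bayview 49/85 = 57.6% → Bayview
Overall: Mercy 113/281 = 40.2%, Bayview 171/420 = 40.7% → Bayview
Bayview wins overall and in every case group — no reversal.

Yes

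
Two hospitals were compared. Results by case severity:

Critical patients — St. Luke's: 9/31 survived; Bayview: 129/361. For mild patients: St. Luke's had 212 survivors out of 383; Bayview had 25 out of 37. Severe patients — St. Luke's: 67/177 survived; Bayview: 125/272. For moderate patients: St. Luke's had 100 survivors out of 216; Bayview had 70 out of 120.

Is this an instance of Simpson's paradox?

Critical: St. Luke's 9/31 = 29.0%, Bayview 129/361 = 35.7% → Bayview
Mild: St. Luke's 212/383 = 55.4%, Bayview 25/37 = 67.6% → Bayview
Severe: St. Luke's 67/177 = 37.9%, Bayview 125/272 = 46.0% → Bayview
Moderate: St. Luke's 100/216 = 46.3%, Bayview 70/120 = 58.3% → Bayview
Overall: St. Luke's 388/807 = 48.1%, Bayview 349/790 = 44.2% → St. Luke's
Bayview wins each case group but St. Luke's wins overall — the comparison reverses. Bayview's patients skew toward critical, which has a lower base rate.

Yes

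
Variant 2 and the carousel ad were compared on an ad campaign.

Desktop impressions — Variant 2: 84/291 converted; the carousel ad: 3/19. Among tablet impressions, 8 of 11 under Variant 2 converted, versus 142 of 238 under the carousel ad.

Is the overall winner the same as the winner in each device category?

Desktop: Variant 2 84/291 = 28.9%, the carousel ad 3/19 = 15.8% → Variant 2
Tablet: Variant 2 8/11 = 72.7%, the carousel ad 142/238 = 59.7% → Variant 2
Overall: Variant 2 92/302 = 30.5%, the carousel ad 145/257 = 56.4% → the carousel ad
Variant 2 wins each device group but the carousel ad wins overall — the comparison reverses. Variant 2's impressions skew toward desktop, which has a lower base rate.

No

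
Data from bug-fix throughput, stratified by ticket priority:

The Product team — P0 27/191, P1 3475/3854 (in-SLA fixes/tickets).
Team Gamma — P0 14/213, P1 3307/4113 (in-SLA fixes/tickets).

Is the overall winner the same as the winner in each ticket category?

Yes

P0: the Product team 27/191 = 14.1%, Team Gamma 14/213 = 6.6% → the Product team
P1: the Product team 3475/3854 = 90.2%, Team Gamma 3307/4113 = 80.4% → the Product team
Overall: the Product team 3502/4045 = 86.6%, Team Gamma 3321/4326 = 76.8% → the Product team
The Product team wins overall and in every ticket group — no reversal.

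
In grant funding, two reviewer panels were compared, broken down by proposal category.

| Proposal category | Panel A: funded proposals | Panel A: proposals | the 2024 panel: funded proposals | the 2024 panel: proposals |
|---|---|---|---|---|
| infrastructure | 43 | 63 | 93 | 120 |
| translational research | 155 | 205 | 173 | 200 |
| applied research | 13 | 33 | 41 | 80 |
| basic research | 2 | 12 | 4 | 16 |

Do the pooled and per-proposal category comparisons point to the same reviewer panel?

Infrastructure: Panel A 43/63 = 68.3%, the 2024 panel 93/120 = 77.5% → the 2024 panel
Translational research: Panel A 155/205 = 75.6%, the 2024 panel 173/200 = 86.5% → the 2024 panel
Applied research: Panel A 13/33 = 39.4%, the 2024 panel 41/80 = 51.2% → the 2024 panel
Basic research: Panel A 2/12 = 16.7%, the 2024 panel 4/16 = 25.0% → the 2024 panel
Overall: Panel A 213/313 = 68.1%, the 2024 panel 311/416 = 74.8% → the 2024 panel
The 2024 panel wins overall and in every proposal group — no reversal.

Yes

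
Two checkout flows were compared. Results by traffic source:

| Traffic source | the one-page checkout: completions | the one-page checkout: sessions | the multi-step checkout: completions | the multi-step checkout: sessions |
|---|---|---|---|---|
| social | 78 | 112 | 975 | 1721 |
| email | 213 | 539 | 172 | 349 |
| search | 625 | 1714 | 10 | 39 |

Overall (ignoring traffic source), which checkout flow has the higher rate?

the multi-step checkout

Social: the one-page checkout 78/112 = 69.6%, the multi-step checkout 975/1721 = 56.7% → the one-page checkout
Email: the one-page checkout 213/539 = 39.5%, the multi-step checkout 172/349 = 49.3% → the multi-step checkout
Search: the one-page checkout 625/1714 = 36.5%, the multi-step checkout 10/39 = 25.6% → the one-page checkout
Overall: the one-page checkout 916/2365 = 38.7%, the multi-step checkout 1157/2109 = 54.9% → the multi-step checkout
(Neither sweeps every traffic group, but the multi-step checkout has the higher pooled rate.)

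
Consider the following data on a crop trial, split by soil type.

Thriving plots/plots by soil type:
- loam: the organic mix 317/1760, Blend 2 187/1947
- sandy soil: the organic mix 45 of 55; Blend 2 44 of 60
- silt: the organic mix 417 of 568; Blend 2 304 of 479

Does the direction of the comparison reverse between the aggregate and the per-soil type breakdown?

Loam: the organic mix 317/1760 = 18.0%, Blend 2 187/1947 = 9.6% → the organic mix
Sandy soil: the organic mix 45/55 = 81.8%, Blend 2 44/60 = 73.3% → the organic mix
Silt: the organic mix 417/568 = 73.4%, Blend 2 304/479 = 63.5% → the organic mix
Overall: the organic mix 779/2383 = 32.7%, Blend 2 535/2486 = 21.5% → the organic mix
The organic mix wins overall and in every soil group — no reversal.

No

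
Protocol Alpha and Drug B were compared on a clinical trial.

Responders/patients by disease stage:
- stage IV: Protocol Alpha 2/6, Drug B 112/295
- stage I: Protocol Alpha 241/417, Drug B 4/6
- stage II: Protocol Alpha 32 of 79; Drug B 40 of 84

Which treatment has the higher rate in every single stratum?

Drug B

Stage IV: Protocol Alpha 2/6 = 33.3%, Drug B 112/295 = 38.0% → Drug B
Stage I: Protocol Alpha 241/417 = 57.8%, Drug B 4/6 = 66.7% → Drug B
Stage II: Protocol Alpha 32/79 = 40.5%, Drug B 40/84 = 47.6% → Drug B
Drug B has the higher rate in all 3 groups.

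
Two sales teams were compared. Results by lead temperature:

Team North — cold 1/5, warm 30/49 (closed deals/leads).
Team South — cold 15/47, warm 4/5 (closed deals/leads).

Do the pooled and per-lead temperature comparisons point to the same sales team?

Cold: Team North 1/5 = 20.0%, Team South 15/47 = 31.9% → Team South
Warm: Team North 30/49 = 61.2%, Team South 4/5 = 80.0% → Team South
Overall: Team North 31/54 = 57.4%, Team South 19/52 = 36.5% → Team North
Team South wins each lead group but Team North wins overall — the comparison reverses. Team South's leads skew toward cold, which has a lower base rate.

No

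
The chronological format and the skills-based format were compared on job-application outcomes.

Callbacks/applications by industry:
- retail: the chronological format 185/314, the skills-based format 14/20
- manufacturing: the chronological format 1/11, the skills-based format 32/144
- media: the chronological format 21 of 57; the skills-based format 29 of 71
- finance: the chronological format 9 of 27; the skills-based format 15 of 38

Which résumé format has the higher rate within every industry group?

Retail: the chronological format 185/314 = 58.9%, the skills-based format 14/20 = 70.0% → the skills-based format
Manufacturing: the chronological format 1/11 = 9.1%, the skills-based format 32/144 = 22.2% → the skills-based format
Media: the chronological format 21/57 = 36.8%, the skills-based format 29/71 = 40.8% → the skills-based format
Finance: the chronological format 9/27 = 33.3%, the skills-based format 15/38 = 39.5% → the skills-based format
The skills-based format has the higher rate in all 4 groups.

the skills-based format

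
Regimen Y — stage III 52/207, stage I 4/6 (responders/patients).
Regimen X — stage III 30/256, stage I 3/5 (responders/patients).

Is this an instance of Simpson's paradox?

No

Stage III: Regimen Y 52/207 = 25.1%, Regimen X 30/256 = 11.7% → Regimen Y
Stage I: Regimen Y 4/6 = 66.7%, Regimen X 3/5 = 60.0% → Regimen Y
Overall: Regimen Y 56/213 = 26.3%, Regimen X 33/261 = 12.6% → Regimen Y
Regimen Y wins overall and in every disease group — no reversal.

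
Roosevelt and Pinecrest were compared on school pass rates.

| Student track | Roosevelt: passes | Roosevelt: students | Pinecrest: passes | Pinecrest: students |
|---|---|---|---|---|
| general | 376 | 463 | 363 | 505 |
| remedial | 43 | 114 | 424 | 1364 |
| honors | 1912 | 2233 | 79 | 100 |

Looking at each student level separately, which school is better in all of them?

Roosevelt

General: Roosevelt 376/463 = 81.2%, Pinecrest 363/505 = 71.9% → Roosevelt
Remedial: Roosevelt 43/114 = 37.7%, Pinecrest 424/1364 = 31.1% → Roosevelt
Honors: Roosevelt 1912/2233 = 85.6%, Pinecrest 79/100 = 79.0% → Roosevelt
Roosevelt has the higher rate in all 3 groups.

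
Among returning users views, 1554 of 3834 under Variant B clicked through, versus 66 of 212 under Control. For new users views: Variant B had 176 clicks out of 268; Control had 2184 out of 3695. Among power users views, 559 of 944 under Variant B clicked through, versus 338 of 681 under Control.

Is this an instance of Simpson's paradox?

Yes

Returning users: Variant B 1554/3834 = 40.5%, Control 66/212 = 31.1% → Variant B
New users: Variant B 176/268 = 65.7%, Control 2184/3695 = 59.1% → Variant B
Power users: Variant B 559/944 = 59.2%, Control 338/681 = 49.6% → Variant B
Overall: Variant B 2289/5046 = 45.4%, Control 2588/4588 = 56.4% → Control
Variant B wins each user group but Control wins overall — the comparison reverses. Variant B's views skew toward returning users, which has a lower base rate.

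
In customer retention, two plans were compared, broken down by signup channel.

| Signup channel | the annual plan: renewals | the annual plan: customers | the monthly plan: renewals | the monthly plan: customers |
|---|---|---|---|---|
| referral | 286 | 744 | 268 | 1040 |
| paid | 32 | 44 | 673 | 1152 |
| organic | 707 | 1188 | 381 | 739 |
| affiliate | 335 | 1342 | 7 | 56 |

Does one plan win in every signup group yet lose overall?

Yes

Referral: the annual plan 286/744 = 38.4%, the monthly plan 268/1040 = 25.8% → the annual plan
Paid: the annual plan 32/44 = 72.7%, the monthly plan 673/1152 = 58.4% → the annual plan
Organic: the annual plan 707/1188 = 59.5%, the monthly plan 381/739 = 51.6% → the annual plan
Affiliate: the annual plan 335/1342 = 25.0%, the monthly plan 7/56 = 12.5% → the annual plan
Overall: the annual plan 1360/3318 = 41.0%, the monthly plan 1329/2987 = 44.5% → the monthly plan
The annual plan wins each signup group but the monthly plan wins overall — the comparison reverses. The annual plan's customers skew toward affiliate, which has a lower base rate.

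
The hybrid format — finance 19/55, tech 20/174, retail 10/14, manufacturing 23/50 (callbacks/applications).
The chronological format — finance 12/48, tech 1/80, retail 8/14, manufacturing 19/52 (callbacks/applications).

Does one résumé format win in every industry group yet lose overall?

Finance: the hybrid format 19/55 = 34.5%, the chronological format 12/48 = 25.0% → the hybrid format
Tech: the hybrid format 20/174 = 11.5%, the chronological format 1/80 = 1.2% → the hybrid format
Retail: the hybrid format 10/14 = 71.4%, the chronological format 8/14 = 57.1% → the hybrid format
Manufacturing: the hybrid format 23/50 = 46.0%, the chronological format 19/52 = 36.5% → the hybrid format
Overall: the hybrid format 72/293 = 24.6%, the chronological format 40/194 = 20.6% → the hybrid format
The hybrid format wins overall and in every industry group — no reversal.

No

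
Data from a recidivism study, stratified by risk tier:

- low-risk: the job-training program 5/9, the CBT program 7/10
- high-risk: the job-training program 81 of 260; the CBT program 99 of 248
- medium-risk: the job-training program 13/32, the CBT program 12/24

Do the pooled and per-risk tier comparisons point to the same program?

Yes

Low-risk: the job-training program 5/9 = 55.6%, the CBT program 7/10 = 70.0% → the CBT program
High-risk: the job-training program 81/260 = 31.2%, the CBT program 99/248 = 39.9% → the CBT program
Medium-risk: the job-training program 13/32 = 40.6%, the CBT program 12/24 = 50.0% → the CBT program
Overall: the job-training program 99/301 = 32.9%, the CBT program 118/282 = 41.8% → the CBT program
The CBT program wins overall and in every risk group — no reversal.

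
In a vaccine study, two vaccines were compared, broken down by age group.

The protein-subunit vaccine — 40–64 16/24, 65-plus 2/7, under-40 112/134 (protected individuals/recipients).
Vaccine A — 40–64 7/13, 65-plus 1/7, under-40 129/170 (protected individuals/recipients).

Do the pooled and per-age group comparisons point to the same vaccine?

Yes

40–64: the protein-subunit vaccine 16/24 = 66.7%, Vaccine A 7/13 = 53.8% → the protein-subunit vaccine
65-plus: the protein-subunit vaccine 2/7 = 28.6%, Vaccine A 1/7 = 14.3% → the protein-subunit vaccine
Under-40: the protein-subunit vaccine 112/134 = 83.6%, Vaccine A 129/170 = 75.9% → the protein-subunit vaccine
Overall: the protein-subunit vaccine 130/165 = 78.8%, Vaccine A 137/190 = 72.1% → the protein-subunit vaccine
The protein-subunit vaccine wins overall and in every age group — no reversal.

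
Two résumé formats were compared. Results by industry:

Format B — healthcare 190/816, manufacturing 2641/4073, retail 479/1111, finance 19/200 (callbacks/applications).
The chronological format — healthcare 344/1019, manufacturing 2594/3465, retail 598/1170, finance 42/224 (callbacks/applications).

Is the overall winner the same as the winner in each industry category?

Yes

Healthcare: Format B 190/816 = 23.3%, the chronological format 344/1019 = 33.8% → the chronological format
Manufacturing: Format B 2641/4073 = 64.8%, the chronological format 2594/3465 = 74.9% → the chronological format
Retail: Format B 479/1111 = 43.1%, the chronological format 598/1170 = 51.1% → the chronological format
Finance: Format B 19/200 = 9.5%, the chronological format 42/224 = 18.8% → the chronological format
Overall: Format B 3329/6200 = 53.7%, the chronological format 3578/5878 = 60.9% → the chronological format
The chronological format wins overall and in every industry group — no reversal.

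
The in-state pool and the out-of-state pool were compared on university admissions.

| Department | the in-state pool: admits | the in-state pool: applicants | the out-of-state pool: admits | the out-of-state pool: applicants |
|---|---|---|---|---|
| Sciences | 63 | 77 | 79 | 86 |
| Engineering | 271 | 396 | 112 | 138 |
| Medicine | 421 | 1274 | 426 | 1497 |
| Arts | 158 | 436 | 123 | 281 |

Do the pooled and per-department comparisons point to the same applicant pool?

No

Sciences: the in-state pool 63/77 = 81.8%, the out-of-state pool 79/86 = 91.9% → the out-of-state pool
Engineering: the in-state pool 271/396 = 68.4%, the out-of-state pool 112/138 = 81.2% → the out-of-state pool
Medicine: the in-state pool 421/1274 = 33.0%, the out-of-state pool 426/1497 = 28.5% → the in-state pool
Arts: the in-state pool 158/436 = 36.2%, the out-of-state pool 123/281 = 43.8% → the out-of-state pool
Overall: the in-state pool 913/2183 = 41.8%, the out-of-state pool 740/2002 = 37.0% → the in-state pool
Neither sweeps: the in-state pool wins 1 of 4 groups, the out-of-state pool wins 3. The in-state pool wins overall but not every group — no Simpson reversal.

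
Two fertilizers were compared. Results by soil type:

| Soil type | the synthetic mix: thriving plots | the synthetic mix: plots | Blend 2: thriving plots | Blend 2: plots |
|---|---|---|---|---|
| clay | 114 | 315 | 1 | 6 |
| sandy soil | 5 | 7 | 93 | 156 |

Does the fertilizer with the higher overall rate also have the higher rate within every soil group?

Clay: the synthetic mix 114/315 = 36.2%, Blend 2 1/6 = 16.7% → the synthetic mix
Sandy soil: the synthetic mix 5/7 = 71.4%, Blend 2 93/156 = 59.6% → the synthetic mix
Overall: the synthetic mix 119/322 = 37.0%, Blend 2 94/162 = 58.0% → Blend 2
The synthetic mix wins each soil group but Blend 2 wins overall — the comparison reverses. The synthetic mix's plots skew toward clay, which has a lower base rate.

No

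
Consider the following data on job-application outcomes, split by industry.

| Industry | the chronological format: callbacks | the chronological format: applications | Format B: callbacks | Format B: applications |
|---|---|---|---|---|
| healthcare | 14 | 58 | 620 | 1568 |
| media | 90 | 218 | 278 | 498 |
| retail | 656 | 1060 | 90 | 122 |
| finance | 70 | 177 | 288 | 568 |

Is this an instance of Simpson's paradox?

Healthcare: the chronological format 14/58 = 24.1%, Format B 620/1568 = 39.5% → Format B
Media: the chronological format 90/218 = 41.3%, Format B 278/498 = 55.8% → Format B
Retail: the chronological format 656/1060 = 61.9%, Format B 90/122 = 73.8% → Format B
Finance: the chronological format 70/177 = 39.5%, Format B 288/568 = 50.7% → Format B
Overall: the chronological format 830/1513 = 54.9%, Format B 1276/2756 = 46.3% → the chronological format
Format B wins each industry group but the chronological format wins overall — the comparison reverses. Format B's applications skew toward healthcare, which has a lower base rate.

Yes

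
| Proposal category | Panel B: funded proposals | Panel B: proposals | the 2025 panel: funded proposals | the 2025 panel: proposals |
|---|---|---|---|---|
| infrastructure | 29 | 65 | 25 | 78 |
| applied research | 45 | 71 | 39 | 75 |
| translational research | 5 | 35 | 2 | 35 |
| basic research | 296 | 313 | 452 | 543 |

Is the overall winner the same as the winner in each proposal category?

Infrastructure: Panel B 29/65 = 44.6%, the 2025 panel 25/78 = 32.1% → Panel B
Applied research: Panel B 45/71 = 63.4%, the 2025 panel 39/75 = 52.0% → Panel B
Translational research: Panel B 5/35 = 14.3%, the 2025 panel 2/35 = 5.7% → Panel B
Basic research: Panel B 296/313 = 94.6%, the 2025 panel 452/543 = 83.2% → Panel B
Overall: Panel B 375/484 = 77.5%, the 2025 panel 518/731 = 70.9% → Panel B
Panel B wins overall and in every proposal group — no reversal.

Yes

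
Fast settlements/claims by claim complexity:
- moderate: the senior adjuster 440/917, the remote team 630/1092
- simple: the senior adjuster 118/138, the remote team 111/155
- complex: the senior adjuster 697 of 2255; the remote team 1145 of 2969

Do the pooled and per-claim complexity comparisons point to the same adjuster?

No

Moderate: the senior adjuster 440/917 = 48.0%, the remote team 630/1092 = 57.7% → the remote team
Simple: the senior adjuster 118/138 = 85.5%, the remote team 111/155 = 71.6% → the senior adjuster
Complex: the senior adjuster 697/2255 = 30.9%, the remote team 1145/2969 = 38.6% → the remote team
Overall: the senior adjuster 1255/3310 = 37.9%, the remote team 1886/4216 = 44.7% → the remote team
Neither sweeps: the senior adjuster wins 1 of 3 groups, the remote team wins 2. The remote team wins overall but not every group — no Simpson reversal.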